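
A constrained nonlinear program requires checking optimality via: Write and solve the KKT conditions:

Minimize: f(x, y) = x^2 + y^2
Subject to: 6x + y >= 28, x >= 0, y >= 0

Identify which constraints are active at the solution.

KKT conditions for min x^2 + y^2 s.t. 6x + 1y >= 28, x >= 0, y >= 0:
Stationarity: 2x = mu*6 + mu_x, 2y = mu*1 + mu_y, with mu, mu_x, mu_y >= 0
Complementary slackness: mu*(6x + y - 28) = 0, mu_x*x = 0, mu_y*y = 0
(0, 0) is infeasible (6*0 + 1*0 < 28), so if mu = 0 stationarity would force x = mu_x/2 >= 0, y = mu_y/2 >= 0 with mu_x*x = mu_y*y = 0, i.e. x = y = 0: contradiction. Hence mu > 0 and 6x + y = 28 is active.
Try x > 0, y > 0 (so mu_x = mu_y = 0): x = 6*mu/2, y = 1*mu/2
Substitute: 6*(6*mu/2) + 1*(1*mu/2) = 28
  mu*37/2 = 28 => mu = 56/37
x* = 168/37 > 0, y* = 28/37 > 0, consistent with mu_x = mu_y = 0.
f is convex and the constraints are linear, so this KKT point is the global minimum.
f* = 784/37
Active constraints: 6x + y >= 28 (holds with equality, mu = 56/37 > 0); x >= 0 and y >= 0 are inactive (mu_x = mu_y = 0).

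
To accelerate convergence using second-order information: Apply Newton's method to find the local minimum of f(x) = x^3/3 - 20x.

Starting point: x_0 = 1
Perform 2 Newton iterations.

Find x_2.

f(x) = x^3/3 - 20x
f'(x) = x^2 - 20, f''(x) = 2x
Newton update: x_{n+1} = x_n - (x_n^2 - 20)/(2*x_n)
Step 1: x_0 = 1, f'=-19, f''=2, x_1 = 21/2
Step 2: x_1 = 21/2, f'=361/4, f''=21, x_2 = 521/84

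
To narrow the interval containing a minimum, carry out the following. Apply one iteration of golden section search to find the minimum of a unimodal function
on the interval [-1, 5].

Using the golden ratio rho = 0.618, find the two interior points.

Golden section search on [-1, 5].
Golden ratio rho = 0.618 (approx).
Interior points:
  x_1 = -1 + (1-0.618)*6 = 1.2920
  x_2 = -1 + 0.618*6 = 2.7080
Compare f(x_1) and f(x_2) to determine which subinterval to keep.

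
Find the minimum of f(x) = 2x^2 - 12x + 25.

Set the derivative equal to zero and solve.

f(x) = 2x^2 - 12x + 25
f'(x) = 4x + (-12) = 0
x = 12/4 = 3
f(3) = 7
Since f''(x) = 4 > 0, this is a minimum.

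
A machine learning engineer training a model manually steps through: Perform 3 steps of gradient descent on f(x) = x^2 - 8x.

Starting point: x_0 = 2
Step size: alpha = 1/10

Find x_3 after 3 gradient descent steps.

f(x) = x^2 - 8x, f'(x) = 2x + (-8)
Step 1: f'(2) = -4, x_1 = 2 - 1/10 * -4 = 12/5
Step 2: f'(12/5) = -16/5, x_2 = 12/5 - 1/10 * -16/5 = 68/25
Step 3: f'(68/25) = -64/25, x_3 = 68/25 - 1/10 * -64/25 = 372/125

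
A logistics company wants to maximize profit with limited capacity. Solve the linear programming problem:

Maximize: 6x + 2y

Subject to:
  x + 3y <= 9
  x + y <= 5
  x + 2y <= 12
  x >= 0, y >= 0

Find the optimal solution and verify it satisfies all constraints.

Feasible vertices: (0, 0), (0, 3), (3, 2), (5, 0)
Objective 6x + 2y at each vertex:
  (0, 0): 0
  (0, 3): 6
  (3, 2): 22
  (5, 0): 30
Maximum is 30 at (5, 0).
Verify constraints at (x, y) = (5, 0):
  1*5 + 3*0 = 5 <= 9
  1*5 + 1*0 = 5 <= 5 (active)
  1*5 + 2*0 = 5 <= 12
  x = 5 >= 0, y = 0 >= 0. All constraints satisfied.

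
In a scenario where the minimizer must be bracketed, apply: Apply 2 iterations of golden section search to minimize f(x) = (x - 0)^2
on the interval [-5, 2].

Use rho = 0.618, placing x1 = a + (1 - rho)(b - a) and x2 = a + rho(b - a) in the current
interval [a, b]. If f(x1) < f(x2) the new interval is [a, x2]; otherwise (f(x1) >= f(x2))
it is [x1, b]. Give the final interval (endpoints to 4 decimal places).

Golden section search for min of f(x) = (x - 0)^2 on [-5, 2].
Each step: x1 = a + (1 - rho)(b - a), x2 = a + rho(b - a); if f(x1) < f(x2) keep [a, x2], otherwise keep [x1, b].
Step 1: [-5.0000, 2.0000], x1=-2.3260 (f=5.4103), x2=-0.6740 (f=0.4543); f(x1) > f(x2) => keep [-2.3260, 2.0000]
Step 2: [-2.3260, 2.0000], x1=-0.6735 (f=0.4536), x2=0.3475 (f=0.1207); f(x1) > f(x2) => keep [-0.6735, 2.0000]
Final interval: [-0.6735, 2.0000]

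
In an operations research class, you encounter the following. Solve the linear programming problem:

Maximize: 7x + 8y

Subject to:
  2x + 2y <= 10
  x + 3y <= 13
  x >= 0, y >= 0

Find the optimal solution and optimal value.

Feasible vertices: (0, 0), (0, 13/3), (1, 4), (5, 0)
Objective 7x + 8y at each:
  (0, 0): 0
  (0, 13/3): 104/3
  (1, 4): 39
  (5, 0): 35
Maximum is 39 at (1, 4).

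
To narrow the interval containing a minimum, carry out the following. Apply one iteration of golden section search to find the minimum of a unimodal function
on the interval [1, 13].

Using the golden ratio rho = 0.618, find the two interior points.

Golden section search on [1, 13].
Golden ratio rho = 0.618 (approx).
Interior points:
  x_1 = 1 + (1-0.618)*12 = 5.5840
  x_2 = 1 + 0.618*12 = 8.4160
Compare f(x_1) and f(x_2) to determine which subinterval to keep.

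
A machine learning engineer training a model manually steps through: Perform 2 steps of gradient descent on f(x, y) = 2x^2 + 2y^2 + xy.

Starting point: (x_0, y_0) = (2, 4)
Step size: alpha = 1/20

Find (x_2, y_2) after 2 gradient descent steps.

f(x,y) = 2x^2 + 2y^2 + xy
grad_x = 4x + 1y, grad_y = 4y + 1x
Step 1: grad = (12, 18), (7/5, 31/10)
Step 2: grad = (87/10, 69/5), (193/200, 241/100)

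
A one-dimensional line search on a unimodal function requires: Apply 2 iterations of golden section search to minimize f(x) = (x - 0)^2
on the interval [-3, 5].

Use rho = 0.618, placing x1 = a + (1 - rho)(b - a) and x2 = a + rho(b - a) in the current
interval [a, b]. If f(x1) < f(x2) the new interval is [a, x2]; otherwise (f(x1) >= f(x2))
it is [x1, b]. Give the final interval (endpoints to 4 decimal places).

Golden section search for min of f(x) = (x - 0)^2 on [-3, 5].
Each step: x1 = a + (1 - rho)(b - a), x2 = a + rho(b - a); if f(x1) < f(x2) keep [a, x2], otherwise keep [x1, b].
Step 1: [-3.0000, 5.0000], x1=0.0560 (f=0.0031), x2=1.9440 (f=3.7791); f(x1) < f(x2) => keep [-3.0000, 1.9440]
Step 2: [-3.0000, 1.9440], x1=-1.1114 (f=1.2352), x2=0.0554 (f=0.0031); f(x1) > f(x2) => keep [-1.1114, 1.9440]
Final interval: [-1.1114, 1.9440]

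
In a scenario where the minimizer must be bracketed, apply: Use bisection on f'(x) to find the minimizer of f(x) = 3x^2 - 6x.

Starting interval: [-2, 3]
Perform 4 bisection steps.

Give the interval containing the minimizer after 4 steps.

Finding critical point of f(x) = 3x^2 - 6x using bisection on f'(x) = 6x + -6.
f'(x) = 0 when x = 1.
Starting interval: [-2, 3]
Step 1: mid = 1/2, f'(mid) = -3, new interval = [1/2, 3]
Step 2: mid = 7/4, f'(mid) = 9/2, new interval = [1/2, 7/4]
Step 3: mid = 9/8, f'(mid) = 3/4, new interval = [1/2, 9/8]
Step 4: mid = 13/16, f'(mid) = -9/8, new interval = [13/16, 9/8]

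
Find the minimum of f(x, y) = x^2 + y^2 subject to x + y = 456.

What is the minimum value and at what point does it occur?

Substitute y = 456 - x into f(x,y) = x^2 + y^2:
g(x) = x^2 + (456 - x)^2 = 2x^2 - 912x + 207936
g'(x) = 4x - 912 = 0  =>  x = 228
y = 456 - 228 = 228
Minimum value = 228^2 + 228^2 = 103968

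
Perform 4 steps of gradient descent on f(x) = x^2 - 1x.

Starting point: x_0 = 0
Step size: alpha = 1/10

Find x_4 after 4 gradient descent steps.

f(x) = x^2 - 1x, f'(x) = 2x + (-1)
Step 1: f'(0) = -1, x_1 = 0 - 1/10 * -1 = 1/10
Step 2: f'(1/10) = -4/5, x_2 = 1/10 - 1/10 * -4/5 = 9/50
Step 3: f'(9/50) = -16/25, x_3 = 9/50 - 1/10 * -16/25 = 61/250
Step 4: f'(61/250) = -64/125, x_4 = 61/250 - 1/10 * -64/125 = 369/1250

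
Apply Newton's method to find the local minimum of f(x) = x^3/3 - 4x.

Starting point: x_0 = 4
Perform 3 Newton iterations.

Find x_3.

f(x) = x^3/3 - 4x
f'(x) = x^2 - 4, f''(x) = 2x
Newton update: x_{n+1} = x_n - (x_n^2 - 4)/(2*x_n)
Step 1: x_0 = 4, f'=12, f''=8, x_1 = 5/2
Step 2: x_1 = 5/2, f'=9/4, f''=5, x_2 = 41/20
Step 3: x_2 = 41/20, f'=81/400, f''=41/10, x_3 = 3281/1640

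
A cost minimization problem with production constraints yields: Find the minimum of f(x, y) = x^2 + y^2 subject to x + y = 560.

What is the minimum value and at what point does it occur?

Substitute y = 560 - x into f(x,y) = x^2 + y^2:
g(x) = x^2 + (560 - x)^2 = 2x^2 - 1120x + 313600
g'(x) = 4x - 1120 = 0  =>  x = 280
y = 560 - 280 = 280
Minimum value = 280^2 + 280^2 = 156800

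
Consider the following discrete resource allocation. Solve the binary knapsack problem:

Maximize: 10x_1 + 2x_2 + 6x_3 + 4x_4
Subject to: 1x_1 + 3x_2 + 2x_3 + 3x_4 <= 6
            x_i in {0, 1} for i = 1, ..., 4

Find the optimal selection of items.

Items: item 1 (v=10, w=1), item 2 (v=2, w=3), item 3 (v=6, w=2), item 4 (v=4, w=3)
Capacity: 6
Checking all 16 subsets (w = total weight, v = total value):
  {}: w = 0, v = 0
  {1}: w = 1, v = 10
  {2}: w = 3, v = 2
  {3}: w = 2, v = 6
  {4}: w = 3, v = 4
  {1, 2}: w = 4, v = 12
  {1, 3}: w = 3, v = 16
  {1, 4}: w = 4, v = 14
  {2, 3}: w = 5, v = 8
  {2, 4}: w = 6, v = 6
  {3, 4}: w = 5, v = 10
  {1, 2, 3}: w = 6, v = 18
  {1, 2, 4}: w = 7 > 6, infeasible
  {1, 3, 4}: w = 6, v = 20
  {2, 3, 4}: w = 8 > 6, infeasible
  {1, 2, 3, 4}: w = 9 > 6, infeasible
Best feasible subset: items [1, 3, 4]
Total weight: 6 <= 6, total value: 20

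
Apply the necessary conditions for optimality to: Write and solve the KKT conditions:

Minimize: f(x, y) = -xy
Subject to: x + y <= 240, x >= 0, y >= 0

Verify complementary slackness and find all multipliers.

Problem: min -xy s.t. x + y <= 240 (multiplier lambda), x >= 0 (mu_x), y >= 0 (mu_y)
KKT stationarity: -y + lambda - mu_x = 0, -x + lambda - mu_y = 0, with lambda, mu_x, mu_y >= 0
Complementary slackness: lambda*(x + y - 240) = 0, mu_x*x = 0, mu_y*y = 0
If lambda = 0: y = -mu_x <= 0 and x = -mu_y <= 0 force x = y = 0 with f = 0; but x = y = 120 is feasible with f = -14400 < 0, so this is not the minimum. Hence lambda > 0 and x + y = 240.
Try x > 0, y > 0 (so mu_x = mu_y = 0): y = lambda, x = lambda => x = y = lambda
x + y = 240 => 2*lambda = 240 => lambda = 120
x* = y* = 120 > 0, consistent with mu_x = mu_y = 0.
(Any feasible point with x = 0 or y = 0 has f = 0 > -14400, so the minimum is not on those boundaries.)
min(-xy) = -14400 (i.e. max xy = 14400)
Multipliers: lambda = 120, mu_x = 0, mu_y = 0
Complementary slackness: lambda*(x + y - 240) = 120*(120 + 120 - 240) = 0, mu_x*x = 0*120 = 0, mu_y*y = 0*120 = 0. Satisfied.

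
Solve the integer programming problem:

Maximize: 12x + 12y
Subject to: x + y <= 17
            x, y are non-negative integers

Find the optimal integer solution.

Objective: 12x + 12y, constraint: x + y <= 17
Coefficient of x is 12 >= coefficient of y is 12, so allocate the entire budget to x.
Optimal: x = 17, y = 0, value = 204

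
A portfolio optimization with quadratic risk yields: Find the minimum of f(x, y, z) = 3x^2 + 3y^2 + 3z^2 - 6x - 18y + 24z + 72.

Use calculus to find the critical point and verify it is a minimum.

f(x,y,z) = 3x^2 + 3y^2 + 3z^2 - 6x - 18y + 24z + 72
df/dx = 6x + (-6) = 0 => x = 1
df/dy = 6y + (-18) = 0 => y = 3
df/dz = 6z + (24) = 0 => z = -4
f(1,3,-4) = 3*(1)^2 + 3*(3)^2 + 3*(-4)^2 + -6*(1) + -18*(3) + 24*(-4) + 72 = -6
Hessian is diagonal with entries 6, 6, 6 > 0, confirmed minimum.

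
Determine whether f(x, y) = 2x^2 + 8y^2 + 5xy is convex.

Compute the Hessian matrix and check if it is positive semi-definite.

f(x,y) = 2x^2 + 8y^2 + 5xy
Hessian H = [[4, 5], [5, 16]]
trace(H) = 20, det(H) = 39
Eigenvalues: (20 +/- sqrt(244)) / 2 = 17.81, 2.19
Since both eigenvalues > 0, f is convex.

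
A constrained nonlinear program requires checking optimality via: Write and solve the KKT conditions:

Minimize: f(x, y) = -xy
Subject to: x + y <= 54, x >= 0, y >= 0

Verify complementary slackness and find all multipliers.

Problem: min -xy s.t. x + y <= 54 (multiplier lambda), x >= 0 (mu_x), y >= 0 (mu_y)
KKT stationarity: -y + lambda - mu_x = 0, -x + lambda - mu_y = 0, with lambda, mu_x, mu_y >= 0
Complementary slackness: lambda*(x + y - 54) = 0, mu_x*x = 0, mu_y*y = 0
If lambda = 0: y = -mu_x <= 0 and x = -mu_y <= 0 force x = y = 0 with f = 0; but x = y = 27 is feasible with f = -729 < 0, so this is not the minimum. Hence lambda > 0 and x + y = 54.
Try x > 0, y > 0 (so mu_x = mu_y = 0): y = lambda, x = lambda => x = y = lambda
x + y = 54 => 2*lambda = 54 => lambda = 27
x* = y* = 27 > 0, consistent with mu_x = mu_y = 0.
(Any feasible point with x = 0 or y = 0 has f = 0 > -729, so the minimum is not on those boundaries.)
min(-xy) = -729 (i.e. max xy = 729)
Multipliers: lambda = 27, mu_x = 0, mu_y = 0
Complementary slackness: lambda*(x + y - 54) = 27*(27 + 27 - 54) = 0, mu_x*x = 0*27 = 0, mu_y*y = 0*27 = 0. Satisfied.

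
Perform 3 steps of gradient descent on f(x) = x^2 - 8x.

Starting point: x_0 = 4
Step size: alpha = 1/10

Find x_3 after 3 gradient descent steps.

f(x) = x^2 - 8x, f'(x) = 2x + (-8)
Step 1: f'(4) = 0, x_1 = 4 - 1/10 * 0 = 4
Step 2: f'(4) = 0, x_2 = 4 - 1/10 * 0 = 4
Step 3: f'(4) = 0, x_3 = 4 - 1/10 * 0 = 4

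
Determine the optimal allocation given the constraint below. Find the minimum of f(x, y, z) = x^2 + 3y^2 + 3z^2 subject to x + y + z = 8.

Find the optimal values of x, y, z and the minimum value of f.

Using Lagrange multipliers on f = x^2 + 3y^2 + 3z^2 with constraint x + y + z = 8:
Conditions: 2*1*x = lambda, 2*3*y = lambda, 2*3*z = lambda
So x = lambda/2, y = lambda/6, z = lambda/6
Substituting into constraint: lambda * (5/6) = 8
lambda = 48/5
x = 24/5, y = 8/5, z = 8/5
Minimum value = 192/5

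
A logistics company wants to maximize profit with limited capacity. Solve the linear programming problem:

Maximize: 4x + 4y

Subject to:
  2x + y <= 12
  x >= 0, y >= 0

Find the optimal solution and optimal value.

The feasible region has vertices at [(0, 0), (6, 0), (0, 12)].
Checking objective 4x + 4y at each vertex:
  (0, 0): 4*0 + 4*0 = 0
  (6, 0): 4*6 + 4*0 = 24
  (0, 12): 4*0 + 4*12 = 48
Maximum is 48 at (0, 12).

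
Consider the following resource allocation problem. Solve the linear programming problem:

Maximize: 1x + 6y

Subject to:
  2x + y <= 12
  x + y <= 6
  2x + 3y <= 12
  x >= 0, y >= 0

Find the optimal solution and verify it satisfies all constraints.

Feasible vertices: (0, 0), (0, 4), (6, 0)
Objective 1x + 6y at each vertex:
  (0, 0): 0
  (0, 4): 24
  (6, 0): 6
Maximum is 24 at (0, 4).
Verify constraints at (x, y) = (0, 4):
  2*0 + 1*4 = 4 <= 12
  1*0 + 1*4 = 4 <= 6
  2*0 + 3*4 = 12 <= 12 (active)
  x = 0 >= 0, y = 4 >= 0. All constraints satisfied.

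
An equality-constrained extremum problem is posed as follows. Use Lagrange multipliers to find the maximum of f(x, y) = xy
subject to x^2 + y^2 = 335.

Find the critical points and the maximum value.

Lagrange conditions: y = 2*lambda*x and x = 2*lambda*y
If x = 0 then y = 0, violating the constraint, so x, y != 0.
Dividing: y/x = x/y => x^2 = y^2 => y = x or y = -x
Constraint: 2x^2 = 335 => x^2 = 335/2 => x = +/-sqrt(335/2)
Critical points: (sqrt(335/2), sqrt(335/2)), (-sqrt(335/2), -sqrt(335/2)), (sqrt(335/2), -sqrt(335/2)), (-sqrt(335/2), sqrt(335/2))
  y = x:  xy = x^2 = 335/2  at (sqrt(335/2), sqrt(335/2)) and (-sqrt(335/2), -sqrt(335/2))
  y = -x: xy = -x^2 = -335/2 at (sqrt(335/2), -sqrt(335/2)) and (-sqrt(335/2), sqrt(335/2))
Maximum xy = 335/2 at (sqrt(335/2), sqrt(335/2)) and (-sqrt(335/2), -sqrt(335/2))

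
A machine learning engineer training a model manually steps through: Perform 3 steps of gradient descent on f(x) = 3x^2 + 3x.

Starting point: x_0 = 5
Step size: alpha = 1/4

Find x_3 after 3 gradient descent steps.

f(x) = 3x^2 + 3x, f'(x) = 6x + (3)
Step 1: f'(5) = 33, x_1 = 5 - 1/4 * 33 = -13/4
Step 2: f'(-13/4) = -33/2, x_2 = -13/4 - 1/4 * -33/2 = 7/8
Step 3: f'(7/8) = 33/4, x_3 = 7/8 - 1/4 * 33/4 = -19/16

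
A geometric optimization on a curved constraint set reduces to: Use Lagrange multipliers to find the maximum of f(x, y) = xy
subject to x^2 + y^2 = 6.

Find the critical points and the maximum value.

Lagrange conditions: y = 2*lambda*x and x = 2*lambda*y
If x = 0 then y = 0, violating the constraint, so x, y != 0.
Dividing: y/x = x/y => x^2 = y^2 => y = x or y = -x
Constraint: 2x^2 = 6 => x^2 = 3 => x = +/-sqrt(3)
Critical points: (sqrt(3), sqrt(3)), (-sqrt(3), -sqrt(3)), (sqrt(3), -sqrt(3)), (-sqrt(3), sqrt(3))
  y = x:  xy = x^2 = 3  at (sqrt(3), sqrt(3)) and (-sqrt(3), -sqrt(3))
  y = -x: xy = -x^2 = -3 at (sqrt(3), -sqrt(3)) and (-sqrt(3), sqrt(3))
Maximum xy = 3 at (sqrt(3), sqrt(3)) and (-sqrt(3), -sqrt(3))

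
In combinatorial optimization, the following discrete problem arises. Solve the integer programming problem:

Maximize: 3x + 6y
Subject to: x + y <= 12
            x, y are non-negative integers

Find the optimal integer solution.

Objective: 3x + 6y, constraint: x + y <= 12
Coefficient of y is 6 > coefficient of x is 3, so allocate the entire budget to y.
Optimal: x = 0, y = 12, value = 72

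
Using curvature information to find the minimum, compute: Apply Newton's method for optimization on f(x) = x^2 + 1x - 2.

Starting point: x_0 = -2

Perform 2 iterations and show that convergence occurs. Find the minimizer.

f(x) = x^2 + 1x - 2, f'(x) = 2x + (1), f''(x) = 2
Step 1: f'(-2) = -3, x_1 = -2 - -3/2 = -1/2
Step 2: f'(-1/2) = 0, x_2 = -1/2 (converged)
Newton's method converges in 1 step for quadratics.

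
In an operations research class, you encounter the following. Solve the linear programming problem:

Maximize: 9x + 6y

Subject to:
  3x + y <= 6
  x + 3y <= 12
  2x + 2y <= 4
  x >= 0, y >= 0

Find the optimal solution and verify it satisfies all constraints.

Feasible vertices: (0, 0), (0, 2), (2, 0)
Objective 9x + 6y at each vertex:
  (0, 0): 0
  (0, 2): 12
  (2, 0): 18
Maximum is 18 at (2, 0).
Verify constraints at (x, y) = (2, 0):
  3*2 + 1*0 = 6 <= 6 (active)
  1*2 + 3*0 = 2 <= 12
  2*2 + 2*0 = 4 <= 4 (active)
  x = 2 >= 0, y = 0 >= 0. All constraints satisfied.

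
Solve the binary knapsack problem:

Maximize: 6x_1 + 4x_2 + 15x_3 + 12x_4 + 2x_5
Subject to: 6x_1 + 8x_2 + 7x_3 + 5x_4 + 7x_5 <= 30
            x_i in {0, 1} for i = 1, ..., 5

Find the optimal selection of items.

Items: item 1 (v=6, w=6), item 2 (v=4, w=8), item 3 (v=15, w=7), item 4 (v=12, w=5), item 5 (v=2, w=7)
Capacity: 30
Checking all 32 subsets (w = total weight, v = total value):
  {}: w = 0, v = 0
  {1}: w = 6, v = 6
  {2}: w = 8, v = 4
  {3}: w = 7, v = 15
  {4}: w = 5, v = 12
  {5}: w = 7, v = 2
  {1, 2}: w = 14, v = 10
  {1, 3}: w = 13, v = 21
  {1, 4}: w = 11, v = 18
  {1, 5}: w = 13, v = 8
  {2, 3}: w = 15, v = 19
  {2, 4}: w = 13, v = 16
  {2, 5}: w = 15, v = 6
  {3, 4}: w = 12, v = 27
  {3, 5}: w = 14, v = 17
  {4, 5}: w = 12, v = 14
  {1, 2, 3}: w = 21, v = 25
  {1, 2, 4}: w = 19, v = 22
  {1, 2, 5}: w = 21, v = 12
  {1, 3, 4}: w = 18, v = 33
  {1, 3, 5}: w = 20, v = 23
  {1, 4, 5}: w = 18, v = 20
  {2, 3, 4}: w = 20, v = 31
  {2, 3, 5}: w = 22, v = 21
  {2, 4, 5}: w = 20, v = 18
  {3, 4, 5}: w = 19, v = 29
  {1, 2, 3, 4}: w = 26, v = 37
  {1, 2, 3, 5}: w = 28, v = 27
  {1, 2, 4, 5}: w = 26, v = 24
  {1, 3, 4, 5}: w = 25, v = 35
  {2, 3, 4, 5}: w = 27, v = 33
  {1, 2, 3, 4, 5}: w = 33 > 30, infeasible
Best feasible subset: items [1, 2, 3, 4]
Total weight: 26 <= 30, total value: 37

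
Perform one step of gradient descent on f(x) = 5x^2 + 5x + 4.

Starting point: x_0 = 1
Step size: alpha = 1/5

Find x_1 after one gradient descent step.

f(x) = 5x^2 + 5x + 4
f'(x) = 10x + 5
f'(1) = 10*1 + (5) = 15
x_1 = x_0 - alpha * f'(x_0) = 1 - 1/5 * 15 = -2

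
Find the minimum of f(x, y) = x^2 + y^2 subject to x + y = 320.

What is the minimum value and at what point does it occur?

Substitute y = 320 - x into f(x,y) = x^2 + y^2:
g(x) = x^2 + (320 - x)^2 = 2x^2 - 640x + 102400
g'(x) = 4x - 640 = 0  =>  x = 160
y = 320 - 160 = 160
Minimum value = 160^2 + 160^2 = 51200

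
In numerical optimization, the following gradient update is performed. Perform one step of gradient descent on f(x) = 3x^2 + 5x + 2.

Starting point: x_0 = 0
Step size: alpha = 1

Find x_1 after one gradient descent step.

f(x) = 3x^2 + 5x + 2
f'(x) = 6x + 5
f'(0) = 6*0 + (5) = 5
x_1 = x_0 - alpha * f'(x_0) = 0 - 1 * 5 = -5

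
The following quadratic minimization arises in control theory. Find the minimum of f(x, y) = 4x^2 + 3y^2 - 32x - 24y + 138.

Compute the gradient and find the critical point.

f(x,y) = 4x^2 + 3y^2 - 32x - 24y + 138
df/dx = 8x + (-32) = 0  =>  x = 4
df/dy = 6y + (-24) = 0  =>  y = 4
f(4, 4) = 4*(4)^2 + 3*(4)^2 + -32*(4) + -24*(4) + 138 = 26
Hessian is diagonal with entries 8, 6 > 0, so this is a minimum.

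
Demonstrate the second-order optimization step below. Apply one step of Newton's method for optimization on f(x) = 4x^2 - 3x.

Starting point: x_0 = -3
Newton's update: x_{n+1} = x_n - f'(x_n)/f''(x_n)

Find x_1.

f(x) = 4x^2 - 3x
f'(x) = 8x + (-3), f''(x) = 8
Newton step: x_1 = x_0 - f'(x_0)/f''(x_0)
f'(-3) = -27
x_1 = -3 - -27/8 = 3/8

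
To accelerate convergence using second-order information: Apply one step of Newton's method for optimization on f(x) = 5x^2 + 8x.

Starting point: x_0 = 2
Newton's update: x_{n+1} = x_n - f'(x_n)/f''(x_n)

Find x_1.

f(x) = 5x^2 + 8x
f'(x) = 10x + (8), f''(x) = 10
Newton step: x_1 = x_0 - f'(x_0)/f''(x_0)
f'(2) = 28
x_1 = 2 - 28/10 = -4/5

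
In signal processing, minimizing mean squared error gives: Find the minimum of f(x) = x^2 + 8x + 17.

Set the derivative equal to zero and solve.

f(x) = x^2 + 8x + 17
f'(x) = 2x + (8) = 0
x = -8/2 = -4
f(-4) = 1
Since f''(x) = 2 > 0, this is a minimum.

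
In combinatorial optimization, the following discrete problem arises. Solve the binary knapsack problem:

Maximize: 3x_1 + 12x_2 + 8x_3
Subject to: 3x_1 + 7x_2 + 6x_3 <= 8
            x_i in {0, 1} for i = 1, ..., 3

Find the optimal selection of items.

Items: item 1 (v=3, w=3), item 2 (v=12, w=7), item 3 (v=8, w=6)
Capacity: 8
Checking all 8 subsets (w = total weight, v = total value):
  {}: w = 0, v = 0
  {1}: w = 3, v = 3
  {2}: w = 7, v = 12
  {3}: w = 6, v = 8
  {1, 2}: w = 10 > 8, infeasible
  {1, 3}: w = 9 > 8, infeasible
  {2, 3}: w = 13 > 8, infeasible
  {1, 2, 3}: w = 16 > 8, infeasible
Best feasible subset: items [2]
Total weight: 7 <= 8, total value: 12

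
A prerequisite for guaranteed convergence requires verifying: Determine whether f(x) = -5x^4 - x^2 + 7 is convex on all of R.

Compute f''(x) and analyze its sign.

f(x) = -5x^4 - x^2 + 7
f'(x) = -20x^3 + -2x
f''(x) = -60x^2 + -2
f''(x) = -60x^2 + -2 <= -2 < 0 for all x
Therefore, f is concave on R.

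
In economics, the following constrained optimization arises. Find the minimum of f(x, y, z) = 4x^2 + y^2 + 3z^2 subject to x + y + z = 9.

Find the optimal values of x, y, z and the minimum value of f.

Using Lagrange multipliers on f = 4x^2 + y^2 + 3z^2 with constraint x + y + z = 9:
Conditions: 2*4*x = lambda, 2*1*y = lambda, 2*3*z = lambda
So x = lambda/8, y = lambda/2, z = lambda/6
Substituting into constraint: lambda * (19/24) = 9
lambda = 216/19
x = 27/19, y = 108/19, z = 36/19
Minimum value = 972/19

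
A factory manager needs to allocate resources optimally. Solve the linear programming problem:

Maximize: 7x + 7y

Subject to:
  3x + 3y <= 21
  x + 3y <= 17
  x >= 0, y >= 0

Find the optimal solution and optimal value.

Feasible vertices: (0, 0), (0, 17/3), (2, 5), (7, 0)
Objective 7x + 7y at each:
  (0, 0): 0
  (0, 17/3): 119/3
  (2, 5): 49
  (7, 0): 49
Maximum is 49 at (2, 5).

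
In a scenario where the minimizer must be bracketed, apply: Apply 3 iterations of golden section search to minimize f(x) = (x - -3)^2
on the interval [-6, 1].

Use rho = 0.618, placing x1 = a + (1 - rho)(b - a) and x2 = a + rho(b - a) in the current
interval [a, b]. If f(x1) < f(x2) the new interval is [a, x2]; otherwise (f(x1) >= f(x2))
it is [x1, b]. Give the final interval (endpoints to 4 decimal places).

Golden section search for min of f(x) = (x - -3)^2 on [-6, 1].
Each step: x1 = a + (1 - rho)(b - a), x2 = a + rho(b - a); if f(x1) < f(x2) keep [a, x2], otherwise keep [x1, b].
Step 1: [-6.0000, 1.0000], x1=-3.3260 (f=0.1063), x2=-1.6740 (f=1.7583); f(x1) < f(x2) => keep [-6.0000, -1.6740]
Step 2: [-6.0000, -1.6740], x1=-4.3475 (f=1.8157), x2=-3.3265 (f=0.1066); f(x1) > f(x2) => keep [-4.3475, -1.6740]
Step 3: [-4.3475, -1.6740], x1=-3.3262 (f=0.1064), x2=-2.6953 (f=0.0929); f(x1) > f(x2) => keep [-3.3262, -1.6740]
Final interval: [-3.3262, -1.6740]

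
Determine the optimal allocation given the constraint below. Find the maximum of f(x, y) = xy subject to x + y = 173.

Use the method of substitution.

Substitute y = 173 - x into f(x,y) = xy:
g(x) = x(173 - x) = 173x - x^2
g'(x) = 173 - 2x = 0  =>  x = 173/2
y = 173 - 173/2 = 173/2
Maximum value = (173/2) * (173/2) = 29929/4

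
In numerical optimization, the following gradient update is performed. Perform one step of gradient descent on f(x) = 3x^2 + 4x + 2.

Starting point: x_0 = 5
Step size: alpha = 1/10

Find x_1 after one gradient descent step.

f(x) = 3x^2 + 4x + 2
f'(x) = 6x + 4
f'(5) = 6*5 + (4) = 34
x_1 = x_0 - alpha * f'(x_0) = 5 - 1/10 * 34 = 8/5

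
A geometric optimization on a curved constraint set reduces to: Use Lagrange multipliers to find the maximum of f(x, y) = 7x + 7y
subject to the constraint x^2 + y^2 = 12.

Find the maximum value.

Set up Lagrange conditions: grad f = lambda * grad g
  7 = 2*lambda*x
  7 = 2*lambda*y
From these: x/y = 7/7, so x = 7t, y = 7t for some t.
Substitute into constraint: (7t)^2 + (7t)^2 = 12
  t^2 * 98 = 12
  t = sqrt(12/98)
Maximum = 7*x + 7*y = (7^2 + 7^2)*t = 98 * sqrt(12/98) = sqrt(1176)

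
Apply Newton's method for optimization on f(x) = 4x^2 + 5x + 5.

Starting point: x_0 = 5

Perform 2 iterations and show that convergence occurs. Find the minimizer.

f(x) = 4x^2 + 5x + 5, f'(x) = 8x + (5), f''(x) = 8
Step 1: f'(5) = 45, x_1 = 5 - 45/8 = -5/8
Step 2: f'(-5/8) = 0, x_2 = -5/8 (converged)
Newton's method converges in 1 step for quadratics.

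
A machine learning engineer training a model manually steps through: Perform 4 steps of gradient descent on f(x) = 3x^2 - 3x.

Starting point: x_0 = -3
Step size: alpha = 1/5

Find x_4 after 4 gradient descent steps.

f(x) = 3x^2 - 3x, f'(x) = 6x + (-3)
Step 1: f'(-3) = -21, x_1 = -3 - 1/5 * -21 = 6/5
Step 2: f'(6/5) = 21/5, x_2 = 6/5 - 1/5 * 21/5 = 9/25
Step 3: f'(9/25) = -21/25, x_3 = 9/25 - 1/5 * -21/25 = 66/125
Step 4: f'(66/125) = 21/125, x_4 = 66/125 - 1/5 * 21/125 = 309/625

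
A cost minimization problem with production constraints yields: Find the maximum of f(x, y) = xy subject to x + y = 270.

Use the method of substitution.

Substitute y = 270 - x into f(x,y) = xy:
g(x) = x(270 - x) = 270x - x^2
g'(x) = 270 - 2x = 0  =>  x = 135
y = 270 - 135 = 135
Maximum value = 135 * 135 = 18225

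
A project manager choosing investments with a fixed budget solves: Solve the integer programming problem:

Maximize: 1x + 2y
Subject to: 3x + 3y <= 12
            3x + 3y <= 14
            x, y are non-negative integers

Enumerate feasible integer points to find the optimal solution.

Constraint 1: 3x + 3y <= 12
Constraint 2: 3x + 3y <= 14
Feasible x range (need y >= 0): 0 <= x <= min(12/3, 14/3) => x in {0, ..., 4}.
Enumerate feasible integer points row by row (the coefficient of y is 2 > 0, so for each x the largest feasible y gives the best value):
  x = 0: y <= min((12 - 3*0)/3, (14 - 3*0)/3) => y in {0, ..., 4}; best 1*0 + 2*4 = 8
  x = 1: y <= min((12 - 3*1)/3, (14 - 3*1)/3) => y in {0, ..., 3}; best 1*1 + 2*3 = 7
  x = 2: y <= min((12 - 3*2)/3, (14 - 3*2)/3) => y in {0, ..., 2}; best 1*2 + 2*2 = 6
  x = 3: y <= min((12 - 3*3)/3, (14 - 3*3)/3) => y in {0, ..., 1}; best 1*3 + 2*1 = 5
  x = 4: y <= min((12 - 3*4)/3, (14 - 3*4)/3) => y in {0}; best 1*4 + 2*0 = 4
The maximum 1x + 2y = 8 is achieved at x = 0, y = 4.
Check: 3*0 + 3*4 = 12 <= 12 and 3*0 + 3*4 = 12 <= 14.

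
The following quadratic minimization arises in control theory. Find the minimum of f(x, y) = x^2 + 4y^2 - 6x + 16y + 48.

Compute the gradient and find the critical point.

f(x,y) = x^2 + 4y^2 - 6x + 16y + 48
df/dx = 2x + (-6) = 0  =>  x = 3
df/dy = 8y + (16) = 0  =>  y = -2
f(3, -2) = 1*(3)^2 + 4*(-2)^2 + -6*(3) + 16*(-2) + 48 = 23
Hessian is diagonal with entries 2, 8 > 0, so this is a minimum.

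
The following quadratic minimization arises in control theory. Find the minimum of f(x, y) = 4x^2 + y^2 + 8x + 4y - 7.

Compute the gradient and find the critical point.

f(x,y) = 4x^2 + y^2 + 8x + 4y - 7
df/dx = 8x + (8) = 0  =>  x = -1
df/dy = 2y + (4) = 0  =>  y = -2
f(-1, -2) = 4*(-1)^2 + 1*(-2)^2 + 8*(-1) + 4*(-2) + -7 = -15
Hessian is diagonal with entries 8, 2 > 0, so this is a minimum.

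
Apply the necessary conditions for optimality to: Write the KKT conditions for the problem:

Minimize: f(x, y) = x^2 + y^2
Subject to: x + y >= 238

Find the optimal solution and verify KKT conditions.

KKT conditions for min x^2 + y^2 s.t. x + y >= 238:
Stationarity: 2x = mu, 2y = mu
So x = y = mu/2.
Complementary slackness: mu*(x + y - 238) = 0
Primal feasibility: x + y >= 238; dual feasibility: mu >= 0
If mu = 0 then x = y = 0, but 0 + 0 < 238 is infeasible, so the constraint is active.
Constraint active: x + y = 2*(mu/2) = 238 => mu = 238
x = y = 119, f = 28322
Verify: stationarity 2*119 = 238 = mu; primal 119 + 119 = 238 >= 238; dual mu = 238 >= 0; complementary slackness 238*(238 - 238) = 0. All KKT conditions hold.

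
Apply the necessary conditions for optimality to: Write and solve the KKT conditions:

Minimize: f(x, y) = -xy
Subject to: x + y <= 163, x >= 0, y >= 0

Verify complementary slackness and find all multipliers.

Problem: min -xy s.t. x + y <= 163 (multiplier lambda), x >= 0 (mu_x), y >= 0 (mu_y)
KKT stationarity: -y + lambda - mu_x = 0, -x + lambda - mu_y = 0, with lambda, mu_x, mu_y >= 0
Complementary slackness: lambda*(x + y - 163) = 0, mu_x*x = 0, mu_y*y = 0
If lambda = 0: y = -mu_x <= 0 and x = -mu_y <= 0 force x = y = 0 with f = 0; but x = y = 163/2 is feasible with f = -26569/4 < 0, so this is not the minimum. Hence lambda > 0 and x + y = 163.
Try x > 0, y > 0 (so mu_x = mu_y = 0): y = lambda, x = lambda => x = y = lambda
x + y = 163 => 2*lambda = 163 => lambda = 163/2
x* = y* = 163/2 > 0, consistent with mu_x = mu_y = 0.
(Any feasible point with x = 0 or y = 0 has f = 0 > -26569/4, so the minimum is not on those boundaries.)
min(-xy) = -26569/4 (i.e. max xy = 26569/4)
Multipliers: lambda = 163/2, mu_x = 0, mu_y = 0
Complementary slackness: lambda*(x + y - 163) = 163/2*(163/2 + 163/2 - 163) = 0, mu_x*x = 0*163/2 = 0, mu_y*y = 0*163/2 = 0. Satisfied.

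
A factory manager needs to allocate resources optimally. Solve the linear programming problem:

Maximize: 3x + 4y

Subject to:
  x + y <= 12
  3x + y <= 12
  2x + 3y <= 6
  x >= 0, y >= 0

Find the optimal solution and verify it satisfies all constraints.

Feasible vertices: (0, 0), (0, 2), (3, 0)
Objective 3x + 4y at each vertex:
  (0, 0): 0
  (0, 2): 8
  (3, 0): 9
Maximum is 9 at (3, 0).
Verify constraints at (x, y) = (3, 0):
  1*3 + 1*0 = 3 <= 12
  3*3 + 1*0 = 9 <= 12
  2*3 + 3*0 = 6 <= 6 (active)
  x = 3 >= 0, y = 0 >= 0. All constraints satisfied.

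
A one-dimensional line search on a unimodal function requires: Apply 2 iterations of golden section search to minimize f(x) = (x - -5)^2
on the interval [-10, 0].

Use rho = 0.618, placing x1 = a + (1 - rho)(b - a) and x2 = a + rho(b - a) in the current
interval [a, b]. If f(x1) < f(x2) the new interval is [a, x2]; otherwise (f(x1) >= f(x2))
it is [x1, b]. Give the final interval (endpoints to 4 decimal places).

Golden section search for min of f(x) = (x - -5)^2 on [-10, 0].
Each step: x1 = a + (1 - rho)(b - a), x2 = a + rho(b - a); if f(x1) < f(x2) keep [a, x2], otherwise keep [x1, b].
Step 1: [-10.0000, 0.0000], x1=-6.1800 (f=1.3924), x2=-3.8200 (f=1.3924); f(x1) = f(x2) (tie, not '<') => keep [-6.1800, 0.0000]
Step 2: [-6.1800, 0.0000], x1=-3.8192 (f=1.3942), x2=-2.3608 (f=6.9656); f(x1) < f(x2) => keep [-6.1800, -2.3608]
Final interval: [-6.1800, -2.3608]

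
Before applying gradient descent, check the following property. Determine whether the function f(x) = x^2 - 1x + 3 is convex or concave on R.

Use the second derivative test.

f(x) = x^2 - 1x + 3
f'(x) = 2x - 1
f''(x) = 2
Since f''(x) = 2 > 0 for all x, f is convex on R.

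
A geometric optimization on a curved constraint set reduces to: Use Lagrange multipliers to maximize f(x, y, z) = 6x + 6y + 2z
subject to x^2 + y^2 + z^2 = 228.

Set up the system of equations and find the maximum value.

Lagrange conditions: 6 = 2*lambda*x, 6 = 2*lambda*y, 2 = 2*lambda*z
So x:6 = y:6 = z:2, i.e. x = 6t, y = 6t, z = 2t
Constraint: t^2*(6^2 + 6^2 + 2^2) = 228
  t^2 * 76 = 228  =>  t = sqrt(3)
Maximum = 6*6t + 6*6t + 2*2t = 76*sqrt(3) = sqrt(17328)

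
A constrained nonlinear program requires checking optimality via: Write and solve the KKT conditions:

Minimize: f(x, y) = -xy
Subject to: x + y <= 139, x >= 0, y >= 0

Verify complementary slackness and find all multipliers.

Problem: min -xy s.t. x + y <= 139 (multiplier lambda), x >= 0 (mu_x), y >= 0 (mu_y)
KKT stationarity: -y + lambda - mu_x = 0, -x + lambda - mu_y = 0, with lambda, mu_x, mu_y >= 0
Complementary slackness: lambda*(x + y - 139) = 0, mu_x*x = 0, mu_y*y = 0
If lambda = 0: y = -mu_x <= 0 and x = -mu_y <= 0 force x = y = 0 with f = 0; but x = y = 139/2 is feasible with f = -19321/4 < 0, so this is not the minimum. Hence lambda > 0 and x + y = 139.
Try x > 0, y > 0 (so mu_x = mu_y = 0): y = lambda, x = lambda => x = y = lambda
x + y = 139 => 2*lambda = 139 => lambda = 139/2
x* = y* = 139/2 > 0, consistent with mu_x = mu_y = 0.
(Any feasible point with x = 0 or y = 0 has f = 0 > -19321/4, so the minimum is not on those boundaries.)
min(-xy) = -19321/4 (i.e. max xy = 19321/4)
Multipliers: lambda = 139/2, mu_x = 0, mu_y = 0
Complementary slackness: lambda*(x + y - 139) = 139/2*(139/2 + 139/2 - 139) = 0, mu_x*x = 0*139/2 = 0, mu_y*y = 0*139/2 = 0. Satisfied.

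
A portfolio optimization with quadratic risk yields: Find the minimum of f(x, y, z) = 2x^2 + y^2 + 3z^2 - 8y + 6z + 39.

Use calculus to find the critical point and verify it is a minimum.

f(x,y,z) = 2x^2 + y^2 + 3z^2 - 8y + 6z + 39
df/dx = 4x + (0) = 0 => x = 0
df/dy = 2y + (-8) = 0 => y = 4
df/dz = 6z + (6) = 0 => z = -1
f(0,4,-1) = 2*(0)^2 + 1*(4)^2 + 3*(-1)^2 + -8*(4) + 6*(-1) + 39 = 20
Hessian is diagonal with entries 4, 2, 6 > 0, confirmed minimum.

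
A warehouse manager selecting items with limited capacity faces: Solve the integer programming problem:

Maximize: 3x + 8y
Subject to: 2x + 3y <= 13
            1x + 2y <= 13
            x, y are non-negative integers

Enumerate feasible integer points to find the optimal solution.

Constraint 1: 2x + 3y <= 13
Constraint 2: 1x + 2y <= 13
Feasible x range (need y >= 0): 0 <= x <= min(13/2, 13/1) => x in {0, ..., 6}.
Enumerate feasible integer points row by row (the coefficient of y is 8 > 0, so for each x the largest feasible y gives the best value):
  x = 0: y <= min((13 - 2*0)/3, (13 - 1*0)/2) => y in {0, ..., 4}; best 3*0 + 8*4 = 32
  x = 1: y <= min((13 - 2*1)/3, (13 - 1*1)/2) => y in {0, ..., 3}; best 3*1 + 8*3 = 27
  x = 2: y <= min((13 - 2*2)/3, (13 - 1*2)/2) => y in {0, ..., 3}; best 3*2 + 8*3 = 30
  x = 3: y <= min((13 - 2*3)/3, (13 - 1*3)/2) => y in {0, ..., 2}; best 3*3 + 8*2 = 25
  x = 4: y <= min((13 - 2*4)/3, (13 - 1*4)/2) => y in {0, ..., 1}; best 3*4 + 8*1 = 20
  x = 5: y <= min((13 - 2*5)/3, (13 - 1*5)/2) => y in {0, ..., 1}; best 3*5 + 8*1 = 23
  x = 6: y <= min((13 - 2*6)/3, (13 - 1*6)/2) => y in {0}; best 3*6 + 8*0 = 18
The maximum 3x + 8y = 32 is achieved at x = 0, y = 4.
Check: 2*0 + 3*4 = 12 <= 13 and 1*0 + 2*4 = 8 <= 13.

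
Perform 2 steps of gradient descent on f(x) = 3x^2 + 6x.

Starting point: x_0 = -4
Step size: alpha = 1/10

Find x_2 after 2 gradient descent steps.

f(x) = 3x^2 + 6x, f'(x) = 6x + (6)
Step 1: f'(-4) = -18, x_1 = -4 - 1/10 * -18 = -11/5
Step 2: f'(-11/5) = -36/5, x_2 = -11/5 - 1/10 * -36/5 = -37/25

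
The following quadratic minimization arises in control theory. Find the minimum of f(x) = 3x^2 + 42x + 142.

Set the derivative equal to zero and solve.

f(x) = 3x^2 + 42x + 142
f'(x) = 6x + (42) = 0
x = -42/6 = -7
f(-7) = -5
Since f''(x) = 6 > 0, this is a minimum.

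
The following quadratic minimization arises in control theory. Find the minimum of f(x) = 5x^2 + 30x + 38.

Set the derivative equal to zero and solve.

f(x) = 5x^2 + 30x + 38
f'(x) = 10x + (30) = 0
x = -30/10 = -3
f(-3) = -7
Since f''(x) = 10 > 0, this is a minimum.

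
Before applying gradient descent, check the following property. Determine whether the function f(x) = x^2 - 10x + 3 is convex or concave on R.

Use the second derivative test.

f(x) = x^2 - 10x + 3
f'(x) = 2x - 10
f''(x) = 2
Since f''(x) = 2 > 0 for all x, f is convex on R.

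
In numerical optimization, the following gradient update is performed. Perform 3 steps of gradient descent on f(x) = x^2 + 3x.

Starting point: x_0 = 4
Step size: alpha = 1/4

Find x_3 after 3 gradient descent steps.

f(x) = x^2 + 3x, f'(x) = 2x + (3)
Step 1: f'(4) = 11, x_1 = 4 - 1/4 * 11 = 5/4
Step 2: f'(5/4) = 11/2, x_2 = 5/4 - 1/4 * 11/2 = -1/8
Step 3: f'(-1/8) = 11/4, x_3 = -1/8 - 1/4 * 11/4 = -13/16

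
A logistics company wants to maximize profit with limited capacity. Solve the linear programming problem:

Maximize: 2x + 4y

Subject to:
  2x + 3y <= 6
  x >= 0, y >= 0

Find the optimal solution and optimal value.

The feasible region has vertices at [(0, 0), (3, 0), (0, 2)].
Checking objective 2x + 4y at each vertex:
  (0, 0): 2*0 + 4*0 = 0
  (3, 0): 2*3 + 4*0 = 6
  (0, 2): 2*0 + 4*2 = 8
Maximum is 8 at (0, 2).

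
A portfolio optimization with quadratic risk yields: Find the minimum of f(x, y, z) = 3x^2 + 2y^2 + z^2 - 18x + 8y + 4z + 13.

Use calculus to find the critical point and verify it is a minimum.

f(x,y,z) = 3x^2 + 2y^2 + z^2 - 18x + 8y + 4z + 13
df/dx = 6x + (-18) = 0 => x = 3
df/dy = 4y + (8) = 0 => y = -2
df/dz = 2z + (4) = 0 => z = -2
f(3,-2,-2) = 3*(3)^2 + 2*(-2)^2 + 1*(-2)^2 + -18*(3) + 8*(-2) + 4*(-2) + 13 = -26
Hessian is diagonal with entries 6, 4, 2 > 0, confirmed minimum.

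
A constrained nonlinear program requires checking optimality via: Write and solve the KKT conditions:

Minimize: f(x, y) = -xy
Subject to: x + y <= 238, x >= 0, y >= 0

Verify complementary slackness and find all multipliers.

Problem: min -xy s.t. x + y <= 238 (multiplier lambda), x >= 0 (mu_x), y >= 0 (mu_y)
KKT stationarity: -y + lambda - mu_x = 0, -x + lambda - mu_y = 0, with lambda, mu_x, mu_y >= 0
Complementary slackness: lambda*(x + y - 238) = 0, mu_x*x = 0, mu_y*y = 0
If lambda = 0: y = -mu_x <= 0 and x = -mu_y <= 0 force x = y = 0 with f = 0; but x = y = 119 is feasible with f = -14161 < 0, so this is not the minimum. Hence lambda > 0 and x + y = 238.
Try x > 0, y > 0 (so mu_x = mu_y = 0): y = lambda, x = lambda => x = y = lambda
x + y = 238 => 2*lambda = 238 => lambda = 119
x* = y* = 119 > 0, consistent with mu_x = mu_y = 0.
(Any feasible point with x = 0 or y = 0 has f = 0 > -14161, so the minimum is not on those boundaries.)
min(-xy) = -14161 (i.e. max xy = 14161)
Multipliers: lambda = 119, mu_x = 0, mu_y = 0
Complementary slackness: lambda*(x + y - 238) = 119*(119 + 119 - 238) = 0, mu_x*x = 0*119 = 0, mu_y*y = 0*119 = 0. Satisfied.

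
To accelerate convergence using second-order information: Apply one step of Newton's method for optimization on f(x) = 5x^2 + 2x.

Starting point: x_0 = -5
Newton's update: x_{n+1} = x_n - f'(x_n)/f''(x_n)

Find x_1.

f(x) = 5x^2 + 2x
f'(x) = 10x + (2), f''(x) = 10
Newton step: x_1 = x_0 - f'(x_0)/f''(x_0)
f'(-5) = -48
x_1 = -5 - -48/10 = -1/5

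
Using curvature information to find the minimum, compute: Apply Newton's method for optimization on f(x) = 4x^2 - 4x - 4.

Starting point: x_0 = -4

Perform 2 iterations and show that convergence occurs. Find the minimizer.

f(x) = 4x^2 - 4x - 4, f'(x) = 8x + (-4), f''(x) = 8
Step 1: f'(-4) = -36, x_1 = -4 - -36/8 = 1/2
Step 2: f'(1/2) = 0, x_2 = 1/2 (converged)
Newton's method converges in 1 step for quadratics.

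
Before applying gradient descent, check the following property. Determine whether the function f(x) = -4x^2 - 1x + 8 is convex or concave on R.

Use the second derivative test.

f(x) = -4x^2 - 1x + 8
f'(x) = -8x - 1
f''(x) = -8
Since f''(x) = -8 < 0 for all x, f is concave on R.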